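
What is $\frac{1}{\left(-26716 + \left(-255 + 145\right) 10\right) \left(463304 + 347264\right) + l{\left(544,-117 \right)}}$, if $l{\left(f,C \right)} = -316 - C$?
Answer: $- \frac{1}{22546759687} \approx -4.4352 \cdot 10^{-11}$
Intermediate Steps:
$\frac{1}{\left(-26716 + \left(-255 + 145\right) 10\right) \left(463304 + 347264\right) + l{\left(544,-117 \right)}} = \frac{1}{\left(-26716 + \left(-255 + 145\right) 10\right) \left(463304 + 347264\right) - 199} = \frac{1}{\left(-26716 - 1100\right) 810568 + \left(-316 + 117\right)} = \frac{1}{\left(-26716 - 1100\right) 810568 - 199} = \frac{1}{\left(-27816\right) 810568 - 199} = \frac{1}{-22546759488 - 199} = \frac{1}{-22546759687} = - \frac{1}{22546759687}$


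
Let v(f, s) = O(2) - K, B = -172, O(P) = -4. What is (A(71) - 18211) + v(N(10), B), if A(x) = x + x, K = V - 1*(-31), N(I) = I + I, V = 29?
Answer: -18133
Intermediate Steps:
N(I) = 2*I
K = 60 (K = 29 - 1*(-31) = 29 + 31 = 60)
v(f, s) = -64 (v(f, s) = -4 - 1*60 = -4 - 60 = -64)
A(x) = 2*x
(A(71) - 18211) + v(N(10), B) = (2*71 - 18211) - 64 = (142 - 18211) - 64 = -18069 - 64 = -18133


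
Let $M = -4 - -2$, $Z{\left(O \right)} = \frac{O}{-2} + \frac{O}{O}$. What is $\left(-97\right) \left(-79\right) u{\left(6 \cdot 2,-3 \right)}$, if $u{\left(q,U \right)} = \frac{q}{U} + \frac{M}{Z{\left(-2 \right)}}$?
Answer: $-38315$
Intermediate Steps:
$Z{\left(O \right)} = 1 - \frac{O}{2}$ ($Z{\left(O \right)} = O \left(- \frac{1}{2}\right) + 1 = - \frac{O}{2} + 1 = 1 - \frac{O}{2}$)
$M = -2$ ($M = -4 + 2 = -2$)
$u{\left(q,U \right)} = -1 + \frac{q}{U}$ ($u{\left(q,U \right)} = \frac{q}{U} - \frac{2}{1 - -1} = \frac{q}{U} - \frac{2}{1 + 1} = \frac{q}{U} - \frac{2}{2} = \frac{q}{U} - 1 = -1 + \frac{q}{U}$)
$\left(-97\right) \left(-79\right) u{\left(6 \cdot 2,-3 \right)} = \left(-97\right) \left(-79\right) \frac{6 \cdot 2 - -3}{-3} = 7663 \left(- \frac{12 + 3}{3}\right) = 7663 \left(\left(- \frac{1}{3}\right) 15\right) = 7663 \left(-5\right) = -38315$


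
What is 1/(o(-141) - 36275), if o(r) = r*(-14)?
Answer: -1/34301 ≈ -2.9154e-5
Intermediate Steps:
o(r) = -14*r
1/(o(-141) - 36275) = 1/(-14*(-141) - 36275) = 1/(1974 - 36275) = 1/(-34301) = -1/34301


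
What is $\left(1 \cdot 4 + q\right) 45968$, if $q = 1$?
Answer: $229840$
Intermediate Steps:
$\left(1 \cdot 4 + q\right) 45968 = \left(1 \cdot 4 + 1\right) 45968 = \left(4 + 1\right) 45968 = 5 \cdot 45968 = 229840$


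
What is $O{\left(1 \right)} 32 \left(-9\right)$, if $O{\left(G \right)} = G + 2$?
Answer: $-864$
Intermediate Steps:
$O{\left(G \right)} = 2 + G$
$O{\left(1 \right)} 32 \left(-9\right) = \left(2 + 1\right) 32 \left(-9\right) = 3 \cdot 32 \left(-9\right) = 96 \left(-9\right) = -864$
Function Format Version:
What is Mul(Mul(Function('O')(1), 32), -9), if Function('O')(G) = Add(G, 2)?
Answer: -864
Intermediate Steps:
Function('O')(G) = Add(2, G)
Mul(Mul(Function('O')(1), 32), -9) = Mul(Mul(Add(2, 1), 32), -9) = Mul(Mul(3, 32), -9) = Mul(96, -9) = -864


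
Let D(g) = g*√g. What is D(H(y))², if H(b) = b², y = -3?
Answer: 729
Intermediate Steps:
D(g) = g^(3/2)
D(H(y))² = (((-3)²)^(3/2))² = (9^(3/2))² = 27² = 729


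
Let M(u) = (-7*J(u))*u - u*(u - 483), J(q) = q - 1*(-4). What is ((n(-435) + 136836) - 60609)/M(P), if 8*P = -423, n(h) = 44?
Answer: -305084/185697 ≈ -1.6429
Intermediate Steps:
J(q) = 4 + q (J(q) = q + 4 = 4 + q)
P = -423/8 (P = (1/8)*(-423) = -423/8 ≈ -52.875)
M(u) = u*(-28 - 7*u) - u*(-483 + u) (M(u) = (-7*(4 + u))*u - u*(u - 483) = (-28 - 7*u)*u - u*(-483 + u) = u*(-28 - 7*u) - u*(-483 + u))
((n(-435) + 136836) - 60609)/M(P) = ((44 + 136836) - 60609)/((-423*(455 - 8*(-423/8))/8)) = (136880 - 60609)/((-423*(455 + 423)/8)) = 76271/((-423/8*878)) = 76271/(-185697/4) = 76271*(-4/185697) = -305084/185697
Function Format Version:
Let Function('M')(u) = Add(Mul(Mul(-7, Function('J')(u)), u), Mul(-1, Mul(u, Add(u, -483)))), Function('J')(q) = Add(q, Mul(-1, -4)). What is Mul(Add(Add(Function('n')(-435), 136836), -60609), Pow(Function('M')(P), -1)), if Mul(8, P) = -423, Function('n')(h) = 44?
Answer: Rational(-305084, 185697) ≈ -1.6429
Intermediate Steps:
Function('J')(q) = Add(4, q) (Function('J')(q) = Add(q, 4) = Add(4, q))
P = Rational(-423, 8) (P = Mul(Rational(1, 8), -423) = Rational(-423, 8) ≈ -52.875)
Function('M')(u) = Add(Mul(u, Add(-28, Mul(-7, u))), Mul(-1, u, Add(-483, u))) (Function('M')(u) = Add(Mul(Mul(-7, Add(4, u)), u), Mul(-1, Mul(u, Add(u, -483)))) = Add(Mul(Add(-28, Mul(-7, u)), u), Mul(-1, Mul(u, Add(-483, u)))) = Add(Mul(u, Add(-28, Mul(-7, u))), Mul(-1, u, Add(-483, u))))
Mul(Add(Add(Function('n')(-435), 136836), -60609), Pow(Function('M')(P), -1)) = Mul(Add(Add(44, 136836), -60609), Pow(Mul(Rational(-423, 8), Add(455, Mul(-8, Rational(-423, 8)))), -1)) = Mul(Add(136880, -60609), Pow(Mul(Rational(-423, 8), Add(455, 423)), -1)) = Mul(76271, Pow(Mul(Rational(-423, 8), 878), -1)) = Mul(76271, Pow(Rational(-185697, 4), -1)) = Mul(76271, Rational(-4, 185697)) = Rational(-305084, 185697)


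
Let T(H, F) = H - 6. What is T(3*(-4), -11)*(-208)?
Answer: 3744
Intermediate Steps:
T(H, F) = -6 + H
T(3*(-4), -11)*(-208) = (-6 + 3*(-4))*(-208) = (-6 - 12)*(-208) = -18*(-208) = 3744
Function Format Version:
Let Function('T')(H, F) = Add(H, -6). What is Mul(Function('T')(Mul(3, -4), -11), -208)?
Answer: 3744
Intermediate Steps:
Function('T')(H, F) = Add(-6, H)
Mul(Function('T')(Mul(3, -4), -11), -208) = Mul(Add(-6, Mul(3, -4)), -208) = Mul(Add(-6, -12), -208) = Mul(-18, -208) = 3744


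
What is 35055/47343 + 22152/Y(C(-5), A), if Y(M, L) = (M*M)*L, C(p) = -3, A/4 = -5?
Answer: -28956451/236715 ≈ -122.33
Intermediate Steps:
A = -20 (A = 4*(-5) = -20)
Y(M, L) = L*M² (Y(M, L) = M²*L = L*M²)
35055/47343 + 22152/Y(C(-5), A) = 35055/47343 + 22152/((-20*(-3)²)) = 35055*(1/47343) + 22152/((-20*9)) = 11685/15781 + 22152/(-180) = 11685/15781 + 22152*(-1/180) = 11685/15781 - 1846/15 = -28956451/236715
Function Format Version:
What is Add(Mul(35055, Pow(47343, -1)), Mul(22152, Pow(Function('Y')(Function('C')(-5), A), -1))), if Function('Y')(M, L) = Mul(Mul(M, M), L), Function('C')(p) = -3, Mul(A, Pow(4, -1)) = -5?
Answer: Rational(-28956451, 236715) ≈ -122.33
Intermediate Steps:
A = -20 (A = Mul(4, -5) = -20)
Function('Y')(M, L) = Mul(L, Pow(M, 2)) (Function('Y')(M, L) = Mul(Pow(M, 2), L) = Mul(L, Pow(M, 2)))
Add(Mul(35055, Pow(47343, -1)), Mul(22152, Pow(Function('Y')(Function('C')(-5), A), -1))) = Add(Mul(35055, Pow(47343, -1)), Mul(22152, Pow(Mul(-20, Pow(-3, 2)), -1))) = Add(Mul(35055, Rational(1, 47343)), Mul(22152, Pow(Mul(-20, 9), -1))) = Add(Rational(11685, 15781), Mul(22152, Pow(-180, -1))) = Add(Rational(11685, 15781), Mul(22152, Rational(-1, 180))) = Add(Rational(11685, 15781), Rational(-1846, 15)) = Rational(-28956451, 236715)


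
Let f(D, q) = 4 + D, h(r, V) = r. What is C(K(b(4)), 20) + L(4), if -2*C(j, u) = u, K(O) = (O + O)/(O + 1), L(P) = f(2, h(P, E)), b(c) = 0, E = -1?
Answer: -4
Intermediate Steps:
L(P) = 6 (L(P) = 4 + 2 = 6)
K(O) = 2*O/(1 + O) (K(O) = (2*O)/(1 + O) = 2*O/(1 + O))
C(j, u) = -u/2
C(K(b(4)), 20) + L(4) = -1/2*20 + 6 = -10 + 6 = -4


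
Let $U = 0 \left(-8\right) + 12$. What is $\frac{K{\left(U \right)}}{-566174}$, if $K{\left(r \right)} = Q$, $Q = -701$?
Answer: $\frac{701}{566174} \approx 0.0012381$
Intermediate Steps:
$U = 12$ ($U = 0 + 12 = 12$)
$K{\left(r \right)} = -701$
$\frac{K{\left(U \right)}}{-566174} = - \frac{701}{-566174} = \left(-701\right) \left(- \frac{1}{566174}\right) = \frac{701}{566174}$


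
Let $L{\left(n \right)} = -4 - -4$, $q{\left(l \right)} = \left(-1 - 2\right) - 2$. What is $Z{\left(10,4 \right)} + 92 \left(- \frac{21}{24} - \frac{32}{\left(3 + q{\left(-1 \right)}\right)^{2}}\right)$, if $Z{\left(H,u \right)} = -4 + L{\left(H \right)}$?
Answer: $- \frac{1641}{2} \approx -820.5$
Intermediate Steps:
$q{\left(l \right)} = -5$ ($q{\left(l \right)} = -3 - 2 = -5$)
$L{\left(n \right)} = 0$ ($L{\left(n \right)} = -4 + 4 = 0$)
$Z{\left(H,u \right)} = -4$ ($Z{\left(H,u \right)} = -4 + 0 = -4$)
$Z{\left(10,4 \right)} + 92 \left(- \frac{21}{24} - \frac{32}{\left(3 + q{\left(-1 \right)}\right)^{2}}\right) = -4 + 92 \left(- \frac{21}{24} - \frac{32}{\left(3 - 5\right)^{2}}\right) = -4 + 92 \left(\left(-21\right) \frac{1}{24} - \frac{32}{\left(-2\right)^{2}}\right) = -4 + 92 \left(- \frac{7}{8} - \frac{32}{4}\right) = -4 + 92 \left(- \frac{7}{8} - 8\right) = -4 + 92 \left(- \frac{71}{8}\right) = -4 - \frac{1633}{2} = - \frac{1641}{2}$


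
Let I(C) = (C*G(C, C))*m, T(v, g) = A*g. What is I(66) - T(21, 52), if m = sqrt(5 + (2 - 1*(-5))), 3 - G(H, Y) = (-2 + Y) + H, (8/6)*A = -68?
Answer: 2652 - 16764*sqrt(3) ≈ -26384.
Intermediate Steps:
A = -51 (A = (3/4)*(-68) = -51)
G(H, Y) = 5 - H - Y (G(H, Y) = 3 - ((-2 + Y) + H) = 3 - (-2 + H + Y) = 3 + (2 - H - Y) = 5 - H - Y)
m = 2*sqrt(3) (m = sqrt(5 + (2 + 5)) = sqrt(5 + 7) = sqrt(12) = 2*sqrt(3) ≈ 3.4641)
T(v, g) = -51*g
I(C) = 2*C*sqrt(3)*(5 - 2*C) (I(C) = (C*(5 - C - C))*(2*sqrt(3)) = (C*(5 - 2*C))*(2*sqrt(3)) = 2*C*sqrt(3)*(5 - 2*C))
I(66) - T(21, 52) = 2*66*sqrt(3)*(5 - 2*66) - (-51)*52 = 2*66*sqrt(3)*(5 - 132) - 1*(-2652) = 2*66*sqrt(3)*(-127) + 2652 = -16764*sqrt(3) + 2652 = 2652 - 16764*sqrt(3)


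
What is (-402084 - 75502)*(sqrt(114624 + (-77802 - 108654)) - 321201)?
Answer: 153401100786 - 955172*I*sqrt(17958) ≈ 1.534e+11 - 1.28e+8*I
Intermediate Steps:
(-402084 - 75502)*(sqrt(114624 + (-77802 - 108654)) - 321201) = -477586*(sqrt(114624 - 186456) - 321201) = -477586*(sqrt(-71832) - 321201) = -477586*(2*I*sqrt(17958) - 321201) = -477586*(-321201 + 2*I*sqrt(17958)) = 153401100786 - 955172*I*sqrt(17958)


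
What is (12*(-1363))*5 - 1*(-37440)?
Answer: -44340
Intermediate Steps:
(12*(-1363))*5 - 1*(-37440) = -16356*5 + 37440 = -81780 + 37440 = -44340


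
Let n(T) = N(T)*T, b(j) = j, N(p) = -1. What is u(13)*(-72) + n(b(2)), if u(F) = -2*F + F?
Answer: 934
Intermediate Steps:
u(F) = -F
n(T) = -T
u(13)*(-72) + n(b(2)) = -1*13*(-72) - 1*2 = -13*(-72) - 2 = 936 - 2 = 934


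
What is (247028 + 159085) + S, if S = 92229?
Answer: 498342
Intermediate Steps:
(247028 + 159085) + S = (247028 + 159085) + 92229 = 406113 + 92229 = 498342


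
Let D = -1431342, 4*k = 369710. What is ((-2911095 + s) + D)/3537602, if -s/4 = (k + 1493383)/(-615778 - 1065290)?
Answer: -1216654256579/991158253156 ≈ -1.2275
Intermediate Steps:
k = 184855/2 (k = (1/4)*369710 = 184855/2 ≈ 92428.)
s = 1057207/280178 (s = -4*(184855/2 + 1493383)/(-615778 - 1065290) = -6343242/(-1681068) = -6343242*(-1)/1681068 = -4*(-1057207/1120712) = 1057207/280178 ≈ 3.7733)
((-2911095 + s) + D)/3537602 = ((-2911095 + 1057207/280178) - 1431342)/3537602 = (-815623717703/280178 - 1431342)*(1/3537602) = -1216654256579/280178*1/3537602 = -1216654256579/991158253156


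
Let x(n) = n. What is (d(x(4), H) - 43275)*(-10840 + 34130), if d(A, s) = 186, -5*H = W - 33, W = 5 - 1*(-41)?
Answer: -1003542810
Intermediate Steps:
W = 46 (W = 5 + 41 = 46)
H = -13/5 (H = -(46 - 33)/5 = -⅕*13 = -13/5 ≈ -2.6000)
(d(x(4), H) - 43275)*(-10840 + 34130) = (186 - 43275)*(-10840 + 34130) = -43089*23290 = -1003542810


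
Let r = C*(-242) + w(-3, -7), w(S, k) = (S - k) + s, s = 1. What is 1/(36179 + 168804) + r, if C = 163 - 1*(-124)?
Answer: -14235864366/204983 ≈ -69449.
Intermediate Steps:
C = 287 (C = 163 + 124 = 287)
w(S, k) = 1 + S - k (w(S, k) = (S - k) + 1 = 1 + S - k)
r = -69449 (r = 287*(-242) + (1 - 3 - 1*(-7)) = -69454 + (1 - 3 + 7) = -69454 + 5 = -69449)
1/(36179 + 168804) + r = 1/(36179 + 168804) - 69449 = 1/204983 - 69449 = -14235864366/204983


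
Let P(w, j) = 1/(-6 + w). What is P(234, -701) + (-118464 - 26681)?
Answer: -33093059/228 ≈ -1.4515e+5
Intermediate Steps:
P(234, -701) + (-118464 - 26681) = 1/(-6 + 234) + (-118464 - 26681) = 1/228 - 145145 = -33093059/228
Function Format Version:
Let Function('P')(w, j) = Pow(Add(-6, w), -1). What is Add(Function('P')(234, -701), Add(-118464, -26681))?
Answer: Rational(-33093059, 228) ≈ -1.4515e+5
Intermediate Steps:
Add(Function('P')(234, -701), Add(-118464, -26681)) = Add(Pow(Add(-6, 234), -1), Add(-118464, -26681)) = Add(Pow(228, -1), -145145) = Add(Rational(1, 228), -145145) = Rational(-33093059, 228)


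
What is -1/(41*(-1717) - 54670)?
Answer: 1/125067 ≈ 7.9957e-6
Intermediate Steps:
-1/(41*(-1717) - 54670) = -1/(-70397 - 54670) = -1/(-125067) = -1*(-1/125067) = 1/125067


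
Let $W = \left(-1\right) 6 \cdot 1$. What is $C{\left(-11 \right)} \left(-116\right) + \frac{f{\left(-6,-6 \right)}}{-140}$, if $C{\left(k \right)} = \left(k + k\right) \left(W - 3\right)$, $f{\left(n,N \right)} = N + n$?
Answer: $- \frac{803877}{35} \approx -22968.0$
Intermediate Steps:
$W = -6$ ($W = \left(-6\right) 1 = -6$)
$C{\left(k \right)} = - 18 k$ ($C{\left(k \right)} = \left(k + k\right) \left(-6 - 3\right) = 2 k \left(-9\right) = - 18 k$)
$C{\left(-11 \right)} \left(-116\right) + \frac{f{\left(-6,-6 \right)}}{-140} = \left(-18\right) \left(-11\right) \left(-116\right) + \frac{-6 - 6}{-140} = 198 \left(-116\right) - - \frac{3}{35} = -22968 + \frac{3}{35} = - \frac{803877}{35}$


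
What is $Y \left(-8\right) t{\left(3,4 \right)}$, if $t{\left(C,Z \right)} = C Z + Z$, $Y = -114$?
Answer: $14592$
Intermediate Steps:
$t{\left(C,Z \right)} = Z + C Z$
$Y \left(-8\right) t{\left(3,4 \right)} = \left(-114\right) \left(-8\right) 4 \left(1 + 3\right) = 912 \cdot 4 \cdot 4 = 912 \cdot 16 = 14592$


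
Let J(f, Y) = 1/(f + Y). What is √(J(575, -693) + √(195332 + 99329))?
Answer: √(-118 + 13924*√294661)/118 ≈ 23.298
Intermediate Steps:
J(f, Y) = 1/(Y + f)
√(J(575, -693) + √(195332 + 99329)) = √(1/(-693 + 575) + √(195332 + 99329)) = √(1/(-118) + √294661) = √(-1/118 + √294661)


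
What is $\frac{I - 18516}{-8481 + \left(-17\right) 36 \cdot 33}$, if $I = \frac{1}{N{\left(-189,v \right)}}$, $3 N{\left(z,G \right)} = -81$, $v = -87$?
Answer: $\frac{499933}{774279} \approx 0.64568$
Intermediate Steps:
$N{\left(z,G \right)} = -27$ ($N{\left(z,G \right)} = \frac{1}{3} \left(-81\right) = -27$)
$I = - \frac{1}{27}$ ($I = \frac{1}{-27} = - \frac{1}{27} \approx -0.037037$)
$\frac{I - 18516}{-8481 + \left(-17\right) 36 \cdot 33} = \frac{- \frac{1}{27} - 18516}{-8481 + \left(-17\right) 36 \cdot 33} = - \frac{499933}{27 \left(-8481 - 20196\right)} = - \frac{499933}{27 \left(-28677\right)} = \left(- \frac{499933}{27}\right) \left(- \frac{1}{28677}\right) = \frac{499933}{774279}$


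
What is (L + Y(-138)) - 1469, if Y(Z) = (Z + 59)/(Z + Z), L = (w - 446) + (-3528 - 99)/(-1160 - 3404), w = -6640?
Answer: -1346882989/157458 ≈ -8553.9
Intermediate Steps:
L = -32336877/4564 (L = (-6640 - 446) + (-3528 - 99)/(-1160 - 3404) = -7086 - 3627/(-4564) = -7086 - 3627*(-1/4564) = -7086 + 3627/4564 = -32336877/4564 ≈ -7085.2)
Y(Z) = (59 + Z)/(2*Z) (Y(Z) = (59 + Z)/((2*Z)) = (59 + Z)*(1/(2*Z)) = (59 + Z)/(2*Z))
(L + Y(-138)) - 1469 = (-32336877/4564 + (1/2)*(59 - 138)/(-138)) - 1469 = (-32336877/4564 + (1/2)*(-1/138)*(-79)) - 1469 = (-32336877/4564 + 79/276) - 1469 = -1115577187/157458 - 1469 = -1346882989/157458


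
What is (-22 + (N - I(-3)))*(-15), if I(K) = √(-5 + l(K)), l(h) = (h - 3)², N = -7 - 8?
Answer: 555 + 15*√31 ≈ 638.52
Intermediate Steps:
N = -15
l(h) = (-3 + h)²
I(K) = √(-5 + (-3 + K)²)
(-22 + (N - I(-3)))*(-15) = (-22 + (-15 - √(-5 + (-3 - 3)²)))*(-15) = (-22 + (-15 - √(-5 + (-6)²)))*(-15) = (-22 + (-15 - √(-5 + 36)))*(-15) = (-22 + (-15 - √31))*(-15) = (-37 - √31)*(-15) = 555 + 15*√31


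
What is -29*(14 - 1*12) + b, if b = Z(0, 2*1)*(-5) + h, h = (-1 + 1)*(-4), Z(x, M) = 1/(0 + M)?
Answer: -121/2 ≈ -60.500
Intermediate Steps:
Z(x, M) = 1/M
h = 0 (h = 0*(-4) = 0)
b = -5/2 (b = -5/(2*1) + 0 = -5/2 + 0 = -5/2 ≈ -2.5000)
-29*(14 - 1*12) + b = -29*(14 - 1*12) - 5/2 = -29*(14 - 12) - 5/2 = -29*2 - 5/2 = -58 - 5/2 = -121/2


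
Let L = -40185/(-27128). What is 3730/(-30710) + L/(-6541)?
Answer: -66310112639/544931285608 ≈ -0.12169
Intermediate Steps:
L = 40185/27128 (L = -40185*(-1/27128) = 40185/27128 ≈ 1.4813)
3730/(-30710) + L/(-6541) = 3730/(-30710) + (40185/27128)/(-6541) = 3730*(-1/30710) + (40185/27128)*(-1/6541) = -373/3071 - 40185/177444248 = -66310112639/544931285608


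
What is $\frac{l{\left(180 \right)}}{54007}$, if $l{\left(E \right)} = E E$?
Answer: $\frac{32400}{54007} \approx 0.59992$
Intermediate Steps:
$l{\left(E \right)} = E^{2}$
$\frac{l{\left(180 \right)}}{54007} = \frac{180^{2}}{54007} = 32400 \cdot \frac{1}{54007} = \frac{32400}{54007}$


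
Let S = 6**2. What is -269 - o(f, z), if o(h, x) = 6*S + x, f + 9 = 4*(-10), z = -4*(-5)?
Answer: -505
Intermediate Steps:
z = 20
S = 36
f = -49 (f = -9 + 4*(-10) = -9 - 40 = -49)
o(h, x) = 216 + x (o(h, x) = 6*36 + x = 216 + x)
-269 - o(f, z) = -269 - (216 + 20) = -269 - 1*236 = -269 - 236 = -505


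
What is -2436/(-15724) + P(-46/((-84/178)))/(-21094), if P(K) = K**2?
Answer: -10806517093/36567946674 ≈ -0.29552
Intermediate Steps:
-2436/(-15724) + P(-46/((-84/178)))/(-21094) = -2436/(-15724) + (-46/((-84/178)))**2/(-21094) = -2436*(-1/15724) + (-46/((-84*1/178)))**2*(-1/21094) = 609/3931 + (-46/(-42/89))**2*(-1/21094) = 609/3931 + (-46*(-89/42))**2*(-1/21094) = 609/3931 + (2047/21)**2*(-1/21094) = 609/3931 + (4190209/441)*(-1/21094) = 609/3931 - 4190209/9302454 = -10806517093/36567946674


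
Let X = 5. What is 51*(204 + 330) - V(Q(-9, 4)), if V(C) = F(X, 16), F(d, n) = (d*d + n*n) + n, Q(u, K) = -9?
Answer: 26937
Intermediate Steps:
F(d, n) = n + d**2 + n**2 (F(d, n) = (d**2 + n**2) + n = n + d**2 + n**2)
V(C) = 297 (V(C) = 16 + 5**2 + 16**2 = 16 + 25 + 256 = 297)
51*(204 + 330) - V(Q(-9, 4)) = 51*(204 + 330) - 1*297 = 51*534 - 297 = 27234 - 297 = 26937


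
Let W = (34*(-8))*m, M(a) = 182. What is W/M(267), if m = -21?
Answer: 408/13 ≈ 31.385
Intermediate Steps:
W = 5712 (W = (34*(-8))*(-21) = -272*(-21) = 5712)
W/M(267) = 5712/182 = 5712*(1/182) = 408/13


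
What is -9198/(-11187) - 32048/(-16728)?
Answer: 7116460/2599113 ≈ 2.7380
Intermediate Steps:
-9198/(-11187) - 32048/(-16728) = -9198*(-1/11187) - 32048*(-1/16728) = 1022/1243 + 4006/2091 = 7116460/2599113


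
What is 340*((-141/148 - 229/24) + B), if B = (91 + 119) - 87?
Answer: 8491925/222 ≈ 38252.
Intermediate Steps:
B = 123 (B = 210 - 87 = 123)
340*((-141/148 - 229/24) + B) = 340*((-141/148 - 229/24) + 123) = 340*(-9319/888 + 123) = 340*(99905/888) = 8491925/222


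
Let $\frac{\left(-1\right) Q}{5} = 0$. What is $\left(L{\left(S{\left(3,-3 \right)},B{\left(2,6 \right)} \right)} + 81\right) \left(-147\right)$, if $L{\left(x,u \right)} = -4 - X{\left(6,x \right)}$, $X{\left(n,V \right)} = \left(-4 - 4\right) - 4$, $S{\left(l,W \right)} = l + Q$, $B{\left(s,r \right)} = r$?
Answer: $-13083$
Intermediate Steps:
$Q = 0$ ($Q = \left(-5\right) 0 = 0$)
$S{\left(l,W \right)} = l$ ($S{\left(l,W \right)} = l + 0 = l$)
$X{\left(n,V \right)} = -12$ ($X{\left(n,V \right)} = -8 - 4 = -12$)
$L{\left(x,u \right)} = 8$ ($L{\left(x,u \right)} = -4 - -12 = -4 + 12 = 8$)
$\left(L{\left(S{\left(3,-3 \right)},B{\left(2,6 \right)} \right)} + 81\right) \left(-147\right) = \left(8 + 81\right) \left(-147\right) = 89 \left(-147\right) = -13083$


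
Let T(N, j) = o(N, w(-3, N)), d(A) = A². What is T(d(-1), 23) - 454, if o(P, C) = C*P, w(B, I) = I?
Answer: -453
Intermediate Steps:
T(N, j) = N² (T(N, j) = N*N = N²)
T(d(-1), 23) - 454 = ((-1)²)² - 454 = 1² - 454 = 1 - 454 = -453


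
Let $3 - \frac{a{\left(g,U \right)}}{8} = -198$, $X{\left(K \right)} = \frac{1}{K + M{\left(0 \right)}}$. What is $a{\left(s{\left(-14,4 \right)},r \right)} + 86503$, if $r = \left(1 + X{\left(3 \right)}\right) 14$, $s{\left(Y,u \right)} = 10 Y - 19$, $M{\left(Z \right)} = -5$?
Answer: $88111$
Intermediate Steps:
$X{\left(K \right)} = \frac{1}{-5 + K}$ ($X{\left(K \right)} = \frac{1}{K - 5} = \frac{1}{-5 + K}$)
$s{\left(Y,u \right)} = -19 + 10 Y$
$r = 7$ ($r = \left(1 + \frac{1}{-5 + 3}\right) 14 = \left(1 + \frac{1}{-2}\right) 14 = \left(1 - \frac{1}{2}\right) 14 = \frac{1}{2} \cdot 14 = 7$)
$a{\left(g,U \right)} = 1608$ ($a{\left(g,U \right)} = 24 - -1584 = 24 + 1584 = 1608$)
$a{\left(s{\left(-14,4 \right)},r \right)} + 86503 = 1608 + 86503 = 88111$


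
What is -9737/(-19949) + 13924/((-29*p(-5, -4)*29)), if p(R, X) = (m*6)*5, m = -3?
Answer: 507381703/754969905 ≈ 0.67206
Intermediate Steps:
p(R, X) = -90 (p(R, X) = -3*6*5 = -18*5 = -90)
-9737/(-19949) + 13924/((-29*p(-5, -4)*29)) = -9737/(-19949) + 13924/((-29*(-90)*29)) = -9737*(-1/19949) + 13924/((2610*29)) = 9737/19949 + 13924/75690 = 9737/19949 + 13924*(1/75690) = 9737/19949 + 6962/37845 = 507381703/754969905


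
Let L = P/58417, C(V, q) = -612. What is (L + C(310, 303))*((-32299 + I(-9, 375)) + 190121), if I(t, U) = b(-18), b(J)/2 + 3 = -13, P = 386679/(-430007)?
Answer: -2425748015330233530/25119718919 ≈ -9.6567e+7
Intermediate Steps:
P = -386679/430007 (P = 386679*(-1/430007) = -386679/430007 ≈ -0.89924)
b(J) = -32 (b(J) = -6 + 2*(-13) = -6 - 26 = -32)
I(t, U) = -32
L = -386679/25119718919 (L = -386679/430007/58417 = -386679/430007*1/58417 = -386679/25119718919 ≈ -1.5393e-5)
(L + C(310, 303))*((-32299 + I(-9, 375)) + 190121) = (-386679/25119718919 - 612)*((-32299 - 32) + 190121) = -15373268365107*(-32331 + 190121)/25119718919 = -15373268365107/25119718919*157790 = -2425748015330233530/25119718919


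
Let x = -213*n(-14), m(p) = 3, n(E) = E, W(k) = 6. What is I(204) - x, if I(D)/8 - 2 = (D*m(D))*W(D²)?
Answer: 26410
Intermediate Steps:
x = 2982 (x = -213*(-14) = 2982)
I(D) = 16 + 144*D (I(D) = 16 + 8*((D*3)*6) = 16 + 8*((3*D)*6) = 16 + 8*(18*D) = 16 + 144*D)
I(204) - x = (16 + 144*204) - 1*2982 = (16 + 29376) - 2982 = 29392 - 2982 = 26410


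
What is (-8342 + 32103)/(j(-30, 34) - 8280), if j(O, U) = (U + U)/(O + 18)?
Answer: -71283/24857 ≈ -2.8677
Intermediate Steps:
j(O, U) = 2*U/(18 + O) (j(O, U) = (2*U)/(18 + O) = 2*U/(18 + O))
(-8342 + 32103)/(j(-30, 34) - 8280) = (-8342 + 32103)/(2*34/(18 - 30) - 8280) = 23761/(2*34/(-12) - 8280) = 23761/(2*34*(-1/12) - 8280) = 23761/(-17/3 - 8280) = 23761/(-24857/3) = 23761*(-3/24857) = -71283/24857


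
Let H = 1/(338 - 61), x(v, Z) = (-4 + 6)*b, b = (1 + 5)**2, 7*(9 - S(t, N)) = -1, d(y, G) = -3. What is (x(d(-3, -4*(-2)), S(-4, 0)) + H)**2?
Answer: 397803025/76729 ≈ 5184.5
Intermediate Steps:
S(t, N) = 64/7 (S(t, N) = 9 - 1/7*(-1) = 9 + 1/7 = 64/7)
b = 36 (b = 6**2 = 36)
x(v, Z) = 72 (x(v, Z) = (-4 + 6)*36 = 2*36 = 72)
H = 1/277 ≈ 0.0036101
(x(d(-3, -4*(-2)), S(-4, 0)) + H)**2 = (72 + 1/277)**2 = (19945/277)**2 = 397803025/76729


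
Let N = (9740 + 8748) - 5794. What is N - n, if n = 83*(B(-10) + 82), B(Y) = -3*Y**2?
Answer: 30788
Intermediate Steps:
N = 12694 (N = 18488 - 5794 = 12694)
n = -18094 (n = 83*(-3*(-10)**2 + 82) = 83*(-3*100 + 82) = 83*(-300 + 82) = 83*(-218) = -18094)
N - n = 12694 - 1*(-18094) = 12694 + 18094 = 30788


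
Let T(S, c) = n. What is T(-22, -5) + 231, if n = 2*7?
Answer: 245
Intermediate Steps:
n = 14
T(S, c) = 14
T(-22, -5) + 231 = 14 + 231 = 245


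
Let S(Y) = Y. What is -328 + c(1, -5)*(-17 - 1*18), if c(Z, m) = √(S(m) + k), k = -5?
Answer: -328 - 35*I*√10 ≈ -328.0 - 110.68*I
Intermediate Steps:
c(Z, m) = √(-5 + m) (c(Z, m) = √(m - 5) = √(-5 + m))
-328 + c(1, -5)*(-17 - 1*18) = -328 + √(-5 - 5)*(-17 - 1*18) = -328 + √(-10)*(-17 - 18) = -328 + (I*√10)*(-35) = -328 - 35*I*√10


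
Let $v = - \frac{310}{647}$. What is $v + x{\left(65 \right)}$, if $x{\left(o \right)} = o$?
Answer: $\frac{41745}{647} \approx 64.521$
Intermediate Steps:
$v = - \frac{310}{647}$ ($v = \left(-310\right) \frac{1}{647} = - \frac{310}{647} \approx -0.47913$)
$v + x{\left(65 \right)} = - \frac{310}{647} + 65 = \frac{41745}{647}$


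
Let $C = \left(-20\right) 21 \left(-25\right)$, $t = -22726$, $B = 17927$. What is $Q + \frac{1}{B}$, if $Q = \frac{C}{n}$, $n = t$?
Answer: $- \frac{94105387}{203704501} \approx -0.46197$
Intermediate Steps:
$C = 10500$ ($C = \left(-420\right) \left(-25\right) = 10500$)
$n = -22726$
$Q = - \frac{5250}{11363}$ ($Q = \frac{10500}{-22726} = 10500 \left(- \frac{1}{22726}\right) = - \frac{5250}{11363} \approx -0.46203$)
$Q + \frac{1}{B} = - \frac{5250}{11363} + \frac{1}{17927} = - \frac{94105387}{203704501}$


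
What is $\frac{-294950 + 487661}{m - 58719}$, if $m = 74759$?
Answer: $\frac{192711}{16040} \approx 12.014$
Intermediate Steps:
$\frac{-294950 + 487661}{m - 58719} = \frac{-294950 + 487661}{74759 - 58719} = \frac{192711}{16040}$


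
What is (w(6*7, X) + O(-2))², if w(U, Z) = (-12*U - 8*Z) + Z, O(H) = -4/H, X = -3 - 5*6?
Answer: 73441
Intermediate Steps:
X = -33 (X = -3 - 30 = -33)
w(U, Z) = -12*U - 7*Z
(w(6*7, X) + O(-2))² = ((-72*7 - 7*(-33)) - 4/(-2))² = ((-12*42 + 231) - 4*(-½))² = ((-504 + 231) + 2)² = (-273 + 2)² = (-271)² = 73441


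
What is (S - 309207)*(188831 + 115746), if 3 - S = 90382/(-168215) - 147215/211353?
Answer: -3348217113212812624693/35552744895 ≈ -9.4176e+10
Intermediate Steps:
S = 150524512756/35552744895 (S = 3 - (90382/(-168215) - 147215/211353) = 3 - (90382*(-1/168215) - 147215*1/211353) = 3 - (-90382/168215 - 147215/211353) = 3 - 1*(-43866278071/35552744895) = 3 + 43866278071/35552744895 = 150524512756/35552744895 ≈ 4.2338)
(S - 309207)*(188831 + 115746) = (150524512756/35552744895 - 309207)*(188831 + 115746) = -10993007066235509/35552744895*304577 = -3348217113212812624693/35552744895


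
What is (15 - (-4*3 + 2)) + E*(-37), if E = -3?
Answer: 136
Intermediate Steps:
(15 - (-4*3 + 2)) + E*(-37) = (15 - (-4*3 + 2)) - 3*(-37) = (15 - (-12 + 2)) + 111 = (15 - 1*(-10)) + 111 = (15 + 10) + 111 = 25 + 111 = 136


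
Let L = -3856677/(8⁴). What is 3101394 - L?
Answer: 12707166501/4096 ≈ 3.1023e+6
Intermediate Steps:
L = -3856677/4096 ≈ -941.57
3101394 - L = 3101394 - 1*(-3856677/4096) = 3101394 + 3856677/4096 = 12707166501/4096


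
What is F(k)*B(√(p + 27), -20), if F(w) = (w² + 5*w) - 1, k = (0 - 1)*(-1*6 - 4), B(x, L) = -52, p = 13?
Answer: -7748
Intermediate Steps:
k = 10 (k = -(-6 - 4) = -1*(-10) = 10)
F(w) = -1 + w² + 5*w
F(k)*B(√(p + 27), -20) = (-1 + 10² + 5*10)*(-52) = (-1 + 100 + 50)*(-52) = 149*(-52) = -7748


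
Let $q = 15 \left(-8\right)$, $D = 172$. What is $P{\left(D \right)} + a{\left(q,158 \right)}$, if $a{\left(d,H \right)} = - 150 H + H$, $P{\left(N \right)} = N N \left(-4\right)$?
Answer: $-141878$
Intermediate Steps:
$P{\left(N \right)} = - 4 N^{2}$ ($P{\left(N \right)} = N^{2} \left(-4\right) = - 4 N^{2}$)
$q = -120$
$a{\left(d,H \right)} = - 149 H$
$P{\left(D \right)} + a{\left(q,158 \right)} = - 4 \cdot 172^{2} - 23542 = \left(-4\right) 29584 - 23542 = -118336 - 23542 = -141878$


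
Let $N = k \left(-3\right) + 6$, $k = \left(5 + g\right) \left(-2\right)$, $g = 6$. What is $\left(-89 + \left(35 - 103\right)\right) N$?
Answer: $-11304$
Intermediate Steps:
$k = -22$ ($k = \left(5 + 6\right) \left(-2\right) = 11 \left(-2\right) = -22$)
$N = 72$ ($N = \left(-22\right) \left(-3\right) + 6 = 66 + 6 = 72$)
$\left(-89 + \left(35 - 103\right)\right) N = \left(-89 + \left(35 - 103\right)\right) 72 = \left(-89 - 68\right) 72 = \left(-157\right) 72 = -11304$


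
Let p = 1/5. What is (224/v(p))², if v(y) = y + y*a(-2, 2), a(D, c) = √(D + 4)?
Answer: 1254400/(1 + √2)² ≈ 2.1522e+5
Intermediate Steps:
a(D, c) = √(4 + D)
p = ⅕ ≈ 0.20000
v(y) = y + y*√2 (v(y) = y + y*√(4 - 2) = y + y*√2)
(224/v(p))² = (224/(((1 + √2)/5)))² = (224/(⅕ + √2/5))² = 50176/(⅕ + √2/5)²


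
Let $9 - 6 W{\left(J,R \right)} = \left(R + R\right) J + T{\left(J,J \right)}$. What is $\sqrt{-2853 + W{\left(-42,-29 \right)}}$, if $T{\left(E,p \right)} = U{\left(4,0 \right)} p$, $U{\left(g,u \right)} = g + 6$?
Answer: $\frac{5 i \sqrt{510}}{2} \approx 56.458 i$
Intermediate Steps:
$U{\left(g,u \right)} = 6 + g$
$T{\left(E,p \right)} = 10 p$ ($T{\left(E,p \right)} = \left(6 + 4\right) p = 10 p$)
$W{\left(J,R \right)} = \frac{3}{2} - \frac{5 J}{3} - \frac{J R}{3}$ ($W{\left(J,R \right)} = \frac{3}{2} - \frac{\left(R + R\right) J + 10 J}{6} = \frac{3}{2} - \frac{2 R J + 10 J}{6} = \frac{3}{2} - \frac{2 J R + 10 J}{6} = \frac{3}{2} - \frac{10 J + 2 J R}{6} = \frac{3}{2} - \left(\frac{5 J}{3} + \frac{J R}{3}\right) = \frac{3}{2} - \frac{5 J}{3} - \frac{J R}{3}$)
$\sqrt{-2853 + W{\left(-42,-29 \right)}} = \sqrt{-2853 - \left(- \frac{143}{2} + 406\right)} = \sqrt{-2853 + \left(\frac{3}{2} + 70 - 406\right)} = \sqrt{-2853 - \frac{669}{2}} = \sqrt{- \frac{6375}{2}} = \frac{5 i \sqrt{510}}{2}$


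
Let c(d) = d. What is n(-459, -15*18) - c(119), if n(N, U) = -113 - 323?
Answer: -555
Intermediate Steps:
n(N, U) = -436
n(-459, -15*18) - c(119) = -436 - 1*119 = -436 - 119 = -555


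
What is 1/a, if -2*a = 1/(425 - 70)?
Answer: -710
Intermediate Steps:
a = -1/710 (a = -1/(2*(425 - 70)) = -½/355 = -½*1/355 = -1/710 ≈ -0.0014085)
1/a = 1/(-1/710) = -710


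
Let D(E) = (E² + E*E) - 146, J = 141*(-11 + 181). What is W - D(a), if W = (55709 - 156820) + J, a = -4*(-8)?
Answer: -79043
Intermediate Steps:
J = 23970 (J = 141*170 = 23970)
a = 32
D(E) = -146 + 2*E² (D(E) = (E² + E²) - 146 = 2*E² - 146 = -146 + 2*E²)
W = -77141 (W = (55709 - 156820) + 23970 = -101111 + 23970 = -77141)
W - D(a) = -77141 - (-146 + 2*32²) = -77141 - (-146 + 2*1024) = -77141 - (-146 + 2048) = -77141 - 1*1902 = -77141 - 1902 = -79043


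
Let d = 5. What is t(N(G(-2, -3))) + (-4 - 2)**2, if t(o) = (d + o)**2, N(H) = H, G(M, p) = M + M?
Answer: 37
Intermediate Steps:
G(M, p) = 2*M
t(o) = (5 + o)**2
t(N(G(-2, -3))) + (-4 - 2)**2 = (5 + 2*(-2))**2 + (-4 - 2)**2 = (5 - 4)**2 + (-6)**2 = 1**2 + 36 = 1 + 36 = 37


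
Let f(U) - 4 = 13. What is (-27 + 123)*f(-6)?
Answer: 1632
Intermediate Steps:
f(U) = 17 (f(U) = 4 + 13 = 17)
(-27 + 123)*f(-6) = (-27 + 123)*17 = 96*17 = 1632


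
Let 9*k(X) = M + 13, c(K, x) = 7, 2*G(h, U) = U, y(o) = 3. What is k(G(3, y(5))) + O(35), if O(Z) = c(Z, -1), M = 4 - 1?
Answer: 79/9 ≈ 8.7778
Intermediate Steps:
G(h, U) = U/2
M = 3
k(X) = 16/9 (k(X) = (3 + 13)/9 = (⅑)*16 = 16/9)
O(Z) = 7
k(G(3, y(5))) + O(35) = 16/9 + 7 = 79/9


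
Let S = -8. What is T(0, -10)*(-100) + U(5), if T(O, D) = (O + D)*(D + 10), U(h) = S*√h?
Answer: -8*√5 ≈ -17.889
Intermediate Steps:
U(h) = -8*√h
T(O, D) = (10 + D)*(D + O) (T(O, D) = (D + O)*(10 + D) = (10 + D)*(D + O))
T(0, -10)*(-100) + U(5) = ((-10)² + 10*(-10) + 10*0 - 10*0)*(-100) - 8*√5 = (100 - 100 + 0 + 0)*(-100) - 8*√5 = 0*(-100) - 8*√5 = 0 - 8*√5 = -8*√5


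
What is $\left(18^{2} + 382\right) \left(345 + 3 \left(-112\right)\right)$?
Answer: $6354$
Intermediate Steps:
$\left(18^{2} + 382\right) \left(345 + 3 \left(-112\right)\right) = \left(324 + 382\right) \left(345 - 336\right) = 706 \cdot 9 = 6354$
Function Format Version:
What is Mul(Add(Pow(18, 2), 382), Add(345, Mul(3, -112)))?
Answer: 6354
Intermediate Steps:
Mul(Add(Pow(18, 2), 382), Add(345, Mul(3, -112))) = Mul(Add(324, 382), Add(345, -336)) = Mul(706, 9) = 6354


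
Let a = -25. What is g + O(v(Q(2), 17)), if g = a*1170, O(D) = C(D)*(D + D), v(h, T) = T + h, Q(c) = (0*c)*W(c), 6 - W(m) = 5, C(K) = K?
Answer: -28672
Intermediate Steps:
W(m) = 1 (W(m) = 6 - 1*5 = 6 - 5 = 1)
Q(c) = 0 (Q(c) = (0*c)*1 = 0*1 = 0)
O(D) = 2*D² (O(D) = D*(D + D) = D*(2*D) = 2*D²)
g = -29250 (g = -25*1170 = -29250)
g + O(v(Q(2), 17)) = -29250 + 2*(17 + 0)² = -29250 + 2*17² = -29250 + 2*289 = -29250 + 578 = -28672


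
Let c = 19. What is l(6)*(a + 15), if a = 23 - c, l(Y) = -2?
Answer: -38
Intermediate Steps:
a = 4 (a = 23 - 1*19 = 23 - 19 = 4)
l(6)*(a + 15) = -2*(4 + 15) = -2*19 = -38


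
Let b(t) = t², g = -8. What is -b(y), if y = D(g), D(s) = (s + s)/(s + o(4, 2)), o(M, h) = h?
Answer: -64/9 ≈ -7.1111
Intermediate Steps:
D(s) = 2*s/(2 + s) (D(s) = (s + s)/(s + 2) = (2*s)/(2 + s) = 2*s/(2 + s))
y = 8/3 (y = 2*(-8)/(2 - 8) = 2*(-8)/(-6) = 2*(-8)*(-⅙) = 8/3 ≈ 2.6667)
-b(y) = -(8/3)² = -1*64/9 = -64/9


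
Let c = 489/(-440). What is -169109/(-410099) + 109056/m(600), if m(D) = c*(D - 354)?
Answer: -3276351680219/8222074851 ≈ -398.48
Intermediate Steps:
c = -489/440 (c = 489*(-1/440) = -489/440 ≈ -1.1114)
m(D) = 86553/220 - 489*D/440 (m(D) = -489*(D - 354)/440 = -489*(-354 + D)/440 = 86553/220 - 489*D/440)
-169109/(-410099) + 109056/m(600) = -169109/(-410099) + 109056/(86553/220 - 489/440*600) = -169109*(-1/410099) + 109056/(86553/220 - 7335/11) = 169109/410099 + 109056/(-60147/220) = 169109/410099 + 109056*(-220/60147) = 169109/410099 - 7997440/20049 = -3276351680219/8222074851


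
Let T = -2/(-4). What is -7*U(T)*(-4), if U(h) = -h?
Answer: -14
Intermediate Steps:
T = 1/2 (T = -2*(-1/4) = 1/2 ≈ 0.50000)
-7*U(T)*(-4) = -(-7)/2*(-4) = -7*(-1/2)*(-4) = (7/2)*(-4) = -14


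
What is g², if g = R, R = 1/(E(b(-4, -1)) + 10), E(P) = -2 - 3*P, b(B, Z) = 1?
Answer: 1/25 ≈ 0.040000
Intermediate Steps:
R = ⅕ (R = 1/((-2 - 3*1) + 10) = 1/((-2 - 3) + 10) = 1/(-5 + 10) = 1/5 = ⅕ ≈ 0.20000)
g = ⅕ ≈ 0.20000
g² = (⅕)² = 1/25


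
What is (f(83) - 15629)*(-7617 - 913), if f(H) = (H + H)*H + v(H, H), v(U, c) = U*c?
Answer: -42974140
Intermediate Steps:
f(H) = 3*H**2 (f(H) = (H + H)*H + H*H = (2*H)*H + H**2 = 2*H**2 + H**2 = 3*H**2)
(f(83) - 15629)*(-7617 - 913) = (3*83**2 - 15629)*(-7617 - 913) = (3*6889 - 15629)*(-8530) = (20667 - 15629)*(-8530) = 5038*(-8530) = -42974140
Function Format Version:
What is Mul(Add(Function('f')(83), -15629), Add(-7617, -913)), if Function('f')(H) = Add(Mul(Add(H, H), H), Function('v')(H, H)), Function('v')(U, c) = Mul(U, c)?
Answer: -42974140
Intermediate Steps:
Function('f')(H) = Mul(3, Pow(H, 2)) (Function('f')(H) = Add(Mul(Add(H, H), H), Mul(H, H)) = Add(Mul(Mul(2, H), H), Pow(H, 2)) = Add(Mul(2, Pow(H, 2)), Pow(H, 2)) = Mul(3, Pow(H, 2)))
Mul(Add(Function('f')(83), -15629), Add(-7617, -913)) = Mul(Add(Mul(3, Pow(83, 2)), -15629), Add(-7617, -913)) = Mul(Add(Mul(3, 6889), -15629), -8530) = Mul(Add(20667, -15629), -8530) = Mul(5038, -8530) = -42974140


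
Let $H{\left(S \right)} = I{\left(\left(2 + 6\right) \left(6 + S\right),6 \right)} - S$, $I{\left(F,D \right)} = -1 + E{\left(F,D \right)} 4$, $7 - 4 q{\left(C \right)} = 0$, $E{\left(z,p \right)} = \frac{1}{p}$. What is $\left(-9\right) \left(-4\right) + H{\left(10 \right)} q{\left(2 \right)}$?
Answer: $\frac{215}{12} \approx 17.917$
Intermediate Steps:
$q{\left(C \right)} = \frac{7}{4}$ ($q{\left(C \right)} = \frac{7}{4} - 0 = \frac{7}{4} + 0 = \frac{7}{4}$)
$I{\left(F,D \right)} = -1 + \frac{4}{D}$ ($I{\left(F,D \right)} = -1 + \frac{1}{D} 4 = -1 + \frac{4}{D}$)
$H{\left(S \right)} = - \frac{1}{3} - S$ ($H{\left(S \right)} = \frac{4 - 6}{6} - S = \frac{1}{6} \left(-2\right) - S = - \frac{1}{3} - S$)
$\left(-9\right) \left(-4\right) + H{\left(10 \right)} q{\left(2 \right)} = \left(-9\right) \left(-4\right) + \left(- \frac{1}{3} - 10\right) \frac{7}{4} = 36 + \left(- \frac{1}{3} - 10\right) \frac{7}{4} = 36 - \frac{217}{12} = \frac{215}{12}$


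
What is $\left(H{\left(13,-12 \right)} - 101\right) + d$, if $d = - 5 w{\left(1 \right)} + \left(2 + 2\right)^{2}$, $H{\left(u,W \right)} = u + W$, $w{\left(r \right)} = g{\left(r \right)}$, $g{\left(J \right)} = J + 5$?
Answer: $-114$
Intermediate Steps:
$g{\left(J \right)} = 5 + J$
$w{\left(r \right)} = 5 + r$
$H{\left(u,W \right)} = W + u$
$d = -14$ ($d = - 5 \left(5 + 1\right) + \left(2 + 2\right)^{2} = \left(-5\right) 6 + 4^{2} = -30 + 16 = -14$)
$\left(H{\left(13,-12 \right)} - 101\right) + d = \left(\left(-12 + 13\right) - 101\right) - 14 = \left(1 - 101\right) - 14 = -100 - 14 = -114$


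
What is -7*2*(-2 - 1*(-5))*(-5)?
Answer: 210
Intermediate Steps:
-7*2*(-2 - 1*(-5))*(-5) = -7*2*(-2 + 5)*(-5) = -7*2*3*(-5) = -42*(-5) = -7*(-30) = 210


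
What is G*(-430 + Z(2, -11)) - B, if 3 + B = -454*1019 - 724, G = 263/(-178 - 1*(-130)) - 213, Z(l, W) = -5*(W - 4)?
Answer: 25963829/48 ≈ 5.4091e+5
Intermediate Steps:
Z(l, W) = 20 - 5*W (Z(l, W) = -5*(-4 + W) = 20 - 5*W)
G = -10487/48 (G = 263/(-178 + 130) - 213 = 263/(-48) - 213 = 263*(-1/48) - 213 = -263/48 - 213 = -10487/48 ≈ -218.48)
B = -463353 (B = -3 + (-454*1019 - 724) = -3 + (-462626 - 724) = -3 - 463350 = -463353)
G*(-430 + Z(2, -11)) - B = -10487*(-430 + (20 - 5*(-11)))/48 - 1*(-463353) = -10487*(-430 + (20 + 55))/48 + 463353 = -10487*(-430 + 75)/48 + 463353 = -10487/48*(-355) + 463353 = 3722885/48 + 463353 = 25963829/48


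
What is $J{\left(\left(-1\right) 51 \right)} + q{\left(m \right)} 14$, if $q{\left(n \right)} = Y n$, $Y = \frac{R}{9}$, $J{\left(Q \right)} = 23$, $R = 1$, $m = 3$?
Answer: $\frac{83}{3} \approx 27.667$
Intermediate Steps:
$Y = \frac{1}{9}$ ($Y = 1 \cdot \frac{1}{9} = \frac{1}{9} \approx 0.11111$)
$q{\left(n \right)} = \frac{n}{9}$
$J{\left(\left(-1\right) 51 \right)} + q{\left(m \right)} 14 = 23 + \frac{1}{9} \cdot 3 \cdot 14 = 23 + \frac{1}{3} \cdot 14 = 23 + \frac{14}{3} = \frac{83}{3}$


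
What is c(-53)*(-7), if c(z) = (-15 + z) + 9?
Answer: 413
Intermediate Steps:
c(z) = -6 + z
c(-53)*(-7) = (-6 - 53)*(-7) = -59*(-7) = 413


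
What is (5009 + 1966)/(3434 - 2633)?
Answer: 775/89 ≈ 8.7079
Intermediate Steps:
(5009 + 1966)/(3434 - 2633) = 6975/801 = 6975*(1/801) = 775/89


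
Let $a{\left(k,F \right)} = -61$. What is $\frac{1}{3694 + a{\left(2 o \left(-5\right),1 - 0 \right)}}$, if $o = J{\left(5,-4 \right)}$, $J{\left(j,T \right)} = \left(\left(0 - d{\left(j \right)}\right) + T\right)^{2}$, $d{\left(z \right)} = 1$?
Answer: $\frac{1}{3633} \approx 0.00027525$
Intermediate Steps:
$J{\left(j,T \right)} = \left(-1 + T\right)^{2}$ ($J{\left(j,T \right)} = \left(\left(0 - 1\right) + T\right)^{2} = \left(-1 + T\right)^{2}$)
$o = 25$ ($o = \left(-1 - 4\right)^{2} = \left(-5\right)^{2} = 25$)
$\frac{1}{3694 + a{\left(2 o \left(-5\right),1 - 0 \right)}} = \frac{1}{3694 - 61} = \frac{1}{3633}$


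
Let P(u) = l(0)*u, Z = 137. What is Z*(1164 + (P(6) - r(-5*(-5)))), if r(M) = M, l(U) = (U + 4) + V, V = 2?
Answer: 160975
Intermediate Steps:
l(U) = 6 + U (l(U) = (U + 4) + 2 = (4 + U) + 2 = 6 + U)
P(u) = 6*u (P(u) = (6 + 0)*u = 6*u)
Z*(1164 + (P(6) - r(-5*(-5)))) = 137*(1164 + (6*6 - (-5)*(-5))) = 137*(1164 + (36 - 1*25)) = 137*(1164 + (36 - 25)) = 137*(1164 + 11) = 137*1175 = 160975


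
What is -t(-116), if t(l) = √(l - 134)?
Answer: -5*I*√10 ≈ -15.811*I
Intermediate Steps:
t(l) = √(-134 + l)
-t(-116) = -√(-134 - 116) = -√(-250) = -5*I*√10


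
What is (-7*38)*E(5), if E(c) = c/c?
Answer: -266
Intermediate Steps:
E(c) = 1
(-7*38)*E(5) = -7*38*1 = -266*1 = -266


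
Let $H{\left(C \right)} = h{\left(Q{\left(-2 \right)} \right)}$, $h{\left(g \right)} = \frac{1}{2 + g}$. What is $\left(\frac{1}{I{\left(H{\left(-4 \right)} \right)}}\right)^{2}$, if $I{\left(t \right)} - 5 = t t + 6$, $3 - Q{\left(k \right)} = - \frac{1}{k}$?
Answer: $\frac{6561}{801025} \approx 0.0081908$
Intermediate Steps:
$Q{\left(k \right)} = 3 + \frac{1}{k}$ ($Q{\left(k \right)} = 3 - - \frac{1}{k} = 3 + \frac{1}{k}$)
$H{\left(C \right)} = \frac{2}{9}$ ($H{\left(C \right)} = \frac{1}{2 + \left(3 + \frac{1}{-2}\right)} = \frac{1}{2 + \left(3 - \frac{1}{2}\right)} = \frac{1}{2 + \frac{5}{2}} = \frac{1}{\frac{9}{2}} = \frac{2}{9}$)
$I{\left(t \right)} = 11 + t^{2}$ ($I{\left(t \right)} = 5 + \left(t t + 6\right) = 5 + \left(t^{2} + 6\right) = 5 + \left(6 + t^{2}\right) = 11 + t^{2}$)
$\left(\frac{1}{I{\left(H{\left(-4 \right)} \right)}}\right)^{2} = \left(\frac{1}{11 + \left(\frac{2}{9}\right)^{2}}\right)^{2} = \left(\frac{1}{11 + \frac{4}{81}}\right)^{2} = \left(\frac{1}{\frac{895}{81}}\right)^{2} = \left(\frac{81}{895}\right)^{2} = \frac{6561}{801025}$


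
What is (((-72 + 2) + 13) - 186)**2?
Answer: 59049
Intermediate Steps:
(((-72 + 2) + 13) - 186)**2 = ((-70 + 13) - 186)**2 = (-57 - 186)**2 = (-243)**2 = 59049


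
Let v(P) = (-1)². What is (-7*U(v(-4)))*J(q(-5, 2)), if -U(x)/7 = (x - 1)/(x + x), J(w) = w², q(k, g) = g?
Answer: 0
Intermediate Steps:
v(P) = 1
U(x) = -7*(-1 + x)/(2*x) (U(x) = -7*(x - 1)/(x + x) = -7*(-1 + x)/(2*x))
(-7*U(v(-4)))*J(q(-5, 2)) = -49*(1 - 1*1)/(2*1)*2² = -49*(1 - 1)/2*4 = -49*0/2*4 = -7*0*4 = 0*4 = 0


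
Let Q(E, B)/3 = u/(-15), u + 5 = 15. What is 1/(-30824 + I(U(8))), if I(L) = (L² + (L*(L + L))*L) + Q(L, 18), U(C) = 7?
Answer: -1/30091 ≈ -3.3232e-5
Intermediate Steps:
u = 10 (u = -5 + 15 = 10)
Q(E, B) = -2 (Q(E, B) = 3*(10/(-15)) = 3*(10*(-1/15)) = 3*(-⅔) = -2)
I(L) = -2 + L² + 2*L³ (I(L) = (L² + (L*(L + L))*L) - 2 = (L² + (L*(2*L))*L) - 2 = (L² + (2*L²)*L) - 2 = (L² + 2*L³) - 2 = -2 + L² + 2*L³)
1/(-30824 + I(U(8))) = 1/(-30824 + (-2 + 7² + 2*7³)) = 1/(-30824 + (-2 + 49 + 2*343)) = 1/(-30824 + (-2 + 49 + 686)) = 1/(-30824 + 733) = 1/(-30091) = -1/30091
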